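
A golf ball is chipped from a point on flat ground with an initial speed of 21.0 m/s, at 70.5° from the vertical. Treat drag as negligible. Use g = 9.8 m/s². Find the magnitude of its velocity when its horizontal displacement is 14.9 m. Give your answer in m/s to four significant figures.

19.80 m/s

Resolve: vₓ = 21.00 sin 70.5° = 19.80 m/s and v_y0 = 21.00 cos 70.5° = 7.010 m/s.
Time to reach x = 14.9 m: t = x/vₓ = 14.9/19.80 = 0.7527 s.
Vertical velocity there: v_y = v_y0 − g t = 7.010 − 9.80 × 0.7527 = −0.3665 m/s.
Speed: √(vₓ² + v_y²) = √(19.80² + 0.3665²) = 19.80 m/s.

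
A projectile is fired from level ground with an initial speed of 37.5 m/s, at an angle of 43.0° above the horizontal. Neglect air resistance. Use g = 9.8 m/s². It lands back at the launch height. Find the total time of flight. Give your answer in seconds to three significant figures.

Components: vₓ = 37.50 cos 43.0° = 27.43 m/s, v_y0 = 37.50 sin 43.0° = 25.57 m/s.
Landing at launch height ⇒ T = 2 v_y0 / g = 2 × 25.57 / 9.80 = 5.219 s.

5.22 s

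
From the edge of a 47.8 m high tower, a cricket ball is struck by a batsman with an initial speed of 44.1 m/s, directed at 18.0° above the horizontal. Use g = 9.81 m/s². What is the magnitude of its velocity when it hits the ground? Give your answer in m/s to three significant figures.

53.7 m/s

Resolve: vₓ = 44.10 cos 18.0° = 41.94 m/s and v_y0 = 44.10 sin 18.0° = 13.63 m/s.
With up positive and y = 0 at the ground: y(t) = 47.8 + (13.63) t − 4.905 t². Setting y = 0 and taking the positive root: t = [13.63 + √(13.63² + 2·9.81·47.8)] / 9.81 = (13.63 + 33.52) / 9.81 = 4.806 s.
Vertical velocity at impact: v_y = v_y0 − g t = 13.63 − 9.81 × 4.806 = −33.52 m/s.
Speed: |v| = √(vₓ² + v_y²) = √(41.94² + 33.52²) = 53.69 m/s.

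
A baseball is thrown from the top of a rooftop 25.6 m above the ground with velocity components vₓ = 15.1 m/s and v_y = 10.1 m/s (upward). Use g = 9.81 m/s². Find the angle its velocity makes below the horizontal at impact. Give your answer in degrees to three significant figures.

The projectile lands when y = 25.6 + (10.10) t − ½·9.81·t² = 0. Positive root: t = (10.10 + √(10.10² + 2·9.81·25.6)) / 9.81 = (10.10 + 24.58) / 9.81 = 3.535 s.
At impact: v_y = v_y0 − g t = −24.58 m/s; vₓ = 15.10 m/s.
Angle below horizontal: arctan(|v_y|/vₓ) = arctan(24.58/15.10) = 58.44°.

58.4°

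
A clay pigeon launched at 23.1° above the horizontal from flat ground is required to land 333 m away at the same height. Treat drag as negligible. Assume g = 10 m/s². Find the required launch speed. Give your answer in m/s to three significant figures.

67.9 m/s

Level-ground range: R = v₀² sin(2θ)/g, so v₀ = √(gR / sin 2θ).
v₀ = √(10.0 × 333 / sin 46.20°) = √(3330 / 0.7218) = √4613.7 = 67.92 m/s.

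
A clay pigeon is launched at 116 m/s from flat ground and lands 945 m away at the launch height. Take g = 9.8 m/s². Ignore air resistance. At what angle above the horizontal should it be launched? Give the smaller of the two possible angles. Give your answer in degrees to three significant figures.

From R = (v₀²/g) sin 2θ: sin 2θ = 9.80 × 945 / 13456 = 0.6882.
2θ = 43.49° or 180° − 43.49° = 136.5°, so θ = 21.75° or 68.25°.
The smaller angle is 21.75°.

21.7°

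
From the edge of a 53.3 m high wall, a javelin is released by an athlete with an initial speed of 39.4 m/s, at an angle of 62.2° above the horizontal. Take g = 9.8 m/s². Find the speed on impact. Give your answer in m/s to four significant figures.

Components: vₓ = 39.40 cos 62.2° = 18.38 m/s, v_y0 = 39.40 sin 62.2° = 34.85 m/s.
Vertical motion (up positive, ground at y = 0): 4.900 t² − (34.85) t − 53.3 = 0, so t = (34.85 + √(34.85² + 2·9.80·53.3)) / 9.80 = (34.85 + 47.53) / 9.80 = 8.407 s.
Vertical velocity at impact: v_y = v_y0 − g t = 34.85 − 9.80 × 8.407 = −47.53 m/s.
Speed: |v| = √(vₓ² + v_y²) = √(18.38² + 47.53²) = 50.96 m/s.

50.96 m/s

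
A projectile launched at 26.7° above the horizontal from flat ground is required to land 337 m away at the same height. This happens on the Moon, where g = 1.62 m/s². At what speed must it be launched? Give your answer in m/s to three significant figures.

26.1 m/s

Level-ground range: R = v₀² sin(2θ)/g, so v₀ = √(gR / sin 2θ).
v₀ = √(1.62 × 337 / sin 53.40°) = √(545.9 / 0.8028) = √680.03 = 26.08 m/s.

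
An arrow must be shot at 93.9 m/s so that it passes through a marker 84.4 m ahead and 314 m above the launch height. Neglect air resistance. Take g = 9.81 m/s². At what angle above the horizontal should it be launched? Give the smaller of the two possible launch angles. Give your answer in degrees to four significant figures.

Trajectory: y = x tanθ − g x² (1 + tan²θ)/(2v₀²). With x = 84.4, y = 314, v₀ = 93.9, g = 9.81:
3.963 tan²θ − 84.4 tanθ + (318.0) = 0.
tanθ = [84.4 ± √(84.4² − 4 × 3.963 × (318.0))] / (2 × 3.963) = (84.4 ± 45.64) / 7.925, giving tanθ = 4.890 or 16.41.
θ = 78.44° or 86.51°; the smaller is 78.44°.

78.44°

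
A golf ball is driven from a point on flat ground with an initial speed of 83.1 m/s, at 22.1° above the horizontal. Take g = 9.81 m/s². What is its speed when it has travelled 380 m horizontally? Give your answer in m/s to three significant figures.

Horizontal component vₓ = 83.10 cos 22.1° = 76.99 m/s; vertical v_y0 = 83.10 sin 22.1° = 31.26 m/s.
Time to reach x = 380 m: t = x/vₓ = 380/76.99 = 4.935 s.
Vertical velocity there: v_y = v_y0 − g t = 31.26 − 9.81 × 4.935 = −17.15 m/s.
Speed: √(vₓ² + v_y²) = √(76.99² + 17.15²) = 78.88 m/s.

78.9 m/s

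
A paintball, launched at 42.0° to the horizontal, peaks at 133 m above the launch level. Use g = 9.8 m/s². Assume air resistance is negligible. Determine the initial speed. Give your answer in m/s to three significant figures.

76.3 m/s

At the peak v_y = 0, so v_y0 = √(2gH) = √(2 × 9.80 × 133) = 51.06 m/s.
v_y0 = v₀ sin θ ⇒ v₀ = 51.06 / sin 42.0° = 76.30 m/s.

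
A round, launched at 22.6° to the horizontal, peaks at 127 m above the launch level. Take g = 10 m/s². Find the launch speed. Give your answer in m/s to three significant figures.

At the peak v_y = 0, so v_y0 = √(2gH) = √(2 × 10.0 × 127) = 50.40 m/s.
v_y0 = v₀ sin θ ⇒ v₀ = 50.40 / sin 22.6° = 131.1 m/s.

131 m/s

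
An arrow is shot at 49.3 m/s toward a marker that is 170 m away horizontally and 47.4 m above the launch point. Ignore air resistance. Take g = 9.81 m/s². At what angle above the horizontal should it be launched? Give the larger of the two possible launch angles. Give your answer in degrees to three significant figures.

Trajectory: y = x tanθ − g x² (1 + tan²θ)/(2v₀²). With x = 170, y = 47.4, v₀ = 49.3, g = 9.81:
58.32 tan²θ − 170 tanθ + (105.7) = 0.
tanθ = [170 ± √(170² − 4 × 58.32 × (105.7))] / (2 × 58.32) = (170 ± 65.08) / 116.6, giving tanθ = 0.8995 or 2.015.
θ = 41.97° or 63.61°; the larger is 63.61°.

63.6°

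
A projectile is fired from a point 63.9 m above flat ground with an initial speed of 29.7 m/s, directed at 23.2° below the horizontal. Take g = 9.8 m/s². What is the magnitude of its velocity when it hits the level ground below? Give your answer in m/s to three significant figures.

Resolve: vₓ = 29.70 cos 23.2° = 27.30 m/s and v_y0 = −11.70 m/s (downward).
Vertical motion (up positive, ground at y = 0): 4.900 t² − (−11.70) t − 63.9 = 0, so t = (−11.70 + √(11.70² + 2·9.80·63.9)) / 9.80 = (−11.70 + 37.27) / 9.80 = 2.610 s.
Vertical velocity at impact: v_y = v_y0 − g t = −11.70 − 9.80 × 2.610 = −37.27 m/s.
Speed: |v| = √(vₓ² + v_y²) = √(27.30² + 37.27²) = 46.20 m/s.

46.2 m/s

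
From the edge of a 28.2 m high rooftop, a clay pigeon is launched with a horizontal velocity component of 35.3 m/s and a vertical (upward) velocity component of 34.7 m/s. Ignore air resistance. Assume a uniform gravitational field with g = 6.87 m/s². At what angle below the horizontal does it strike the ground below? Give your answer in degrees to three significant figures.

48.5°

With up positive and y = 0 at the ground: y(t) = 28.2 + (34.70) t − 3.435 t². Setting y = 0 and taking the positive root: t = [34.70 + √(34.70² + 2·6.87·28.2)] / 6.87 = (34.70 + 39.89) / 6.87 = 10.86 s.
At impact: v_y = v_y0 − g t = −39.89 m/s; vₓ = 35.30 m/s.
Angle below horizontal: arctan(|v_y|/vₓ) = arctan(39.89/35.30) = 48.50°.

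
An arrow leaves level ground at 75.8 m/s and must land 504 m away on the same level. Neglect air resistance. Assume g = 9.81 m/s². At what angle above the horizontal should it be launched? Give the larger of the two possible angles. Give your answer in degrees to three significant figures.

R = v₀² sin 2θ / g gives sin 2θ = gR/v₀² = 9.81·504/75.8² = 0.8605.
2θ = 59.38° or 180° − 59.38° = 120.6°, so θ = 29.69° or 60.31°.
The larger angle is 60.31°.

60.3°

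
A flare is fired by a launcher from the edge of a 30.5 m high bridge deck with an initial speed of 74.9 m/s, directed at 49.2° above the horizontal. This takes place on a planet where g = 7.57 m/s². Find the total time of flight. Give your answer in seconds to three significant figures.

15.5 s

Components: vₓ = 74.90 cos 49.2° = 48.94 m/s, v_y0 = 74.90 sin 49.2° = 56.70 m/s.
Vertical motion (up positive, ground at y = 0): 3.785 t² − (56.70) t − 30.5 = 0, so t = (56.70 + √(56.70² + 2·7.57·30.5)) / 7.57 = (56.70 + 60.63) / 7.57 = 15.50 s.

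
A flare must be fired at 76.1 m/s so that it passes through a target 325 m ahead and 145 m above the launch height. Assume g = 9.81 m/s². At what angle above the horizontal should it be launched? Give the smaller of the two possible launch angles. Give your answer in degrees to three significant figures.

44.8°

Trajectory: y = x tanθ − g x² (1 + tan²θ)/(2v₀²). With x = 325, y = 145, v₀ = 76.1, g = 9.81:
89.46 tan²θ − 325 tanθ + (234.5) = 0.
tanθ = [325 ± √(325² − 4 × 89.46 × (234.5))] / (2 × 89.46) = (325 ± 147.4) / 178.9, giving tanθ = 0.9927 or 2.640.
θ = 44.79° or 69.26°; the smaller is 44.79°.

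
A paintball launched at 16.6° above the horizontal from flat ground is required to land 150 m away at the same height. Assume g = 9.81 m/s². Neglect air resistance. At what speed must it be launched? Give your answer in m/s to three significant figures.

51.8 m/s

From R = (v₀² / g) sin 2θ: v₀ = √(gR / sin 2θ).
v₀ = √(9.81 × 150 / sin 33.20°) = √(1472 / 0.5476) = √2687.4 = 51.84 m/s.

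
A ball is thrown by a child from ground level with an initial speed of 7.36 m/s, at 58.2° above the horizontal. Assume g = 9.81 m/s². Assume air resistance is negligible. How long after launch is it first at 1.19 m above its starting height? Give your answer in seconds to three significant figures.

vₓ = 7.360 cos 58.2° = 3.878 m/s; v_y0 = 7.360 sin 58.2° = 6.255 m/s.
Height y(t) = 6.255 t − 4.905 t² = 1.19 gives 4.905 t² − 6.255 t + 1.19 = 0.
Quadratic formula: t = (6.255 ± √15.780) / 9.81 = (6.255 ± 3.972) / 9.81 → t = 0.2327 s or 1.043 s.
The first (ascending) time is 0.2327 s.

0.233 s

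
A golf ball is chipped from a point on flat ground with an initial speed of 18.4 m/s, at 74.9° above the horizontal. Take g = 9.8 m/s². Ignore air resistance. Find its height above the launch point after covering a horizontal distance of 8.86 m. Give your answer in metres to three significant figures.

Components: vₓ = 18.40 cos 74.9° = 4.793 m/s, v_y0 = 18.40 sin 74.9° = 17.76 m/s.
At x = 8.86 m, t = x/vₓ = 8.86/4.793 = 1.848 s.
Height: y = v_y0 t − ½ g t² = 17.76 × 1.848 − 4.900 × 1.848² = 32.84 − 16.74 = 16.10 m.

16.1 m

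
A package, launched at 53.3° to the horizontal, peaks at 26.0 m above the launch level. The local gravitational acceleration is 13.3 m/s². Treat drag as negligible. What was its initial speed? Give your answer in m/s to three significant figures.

At the peak v_y = 0, so v_y0 = √(2gH) = √(2 × 13.3 × 26.0) = 26.30 m/s.
v_y0 = v₀ sin θ ⇒ v₀ = 26.30 / sin 53.3° = 32.80 m/s.

32.8 m/s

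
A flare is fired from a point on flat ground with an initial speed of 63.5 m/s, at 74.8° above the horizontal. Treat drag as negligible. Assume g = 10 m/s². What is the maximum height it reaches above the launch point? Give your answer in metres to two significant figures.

Horizontal component vₓ = 63.50 cos 74.8° = 16.65 m/s; vertical v_y0 = 63.50 sin 74.8° = 61.28 m/s.
Peak height H = v_y0² / (2g) = 3755.1 / 20.00 = 187.8 m.

190 m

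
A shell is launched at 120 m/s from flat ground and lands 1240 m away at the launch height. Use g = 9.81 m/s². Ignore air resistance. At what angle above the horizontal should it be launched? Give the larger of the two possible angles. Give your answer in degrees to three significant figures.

61.2°

R = v₀² sin 2θ / g gives sin 2θ = gR/v₀² = 9.81·1240/120² = 0.8448.
2θ = 57.65° or 180° − 57.65° = 122.4°, so θ = 28.82° or 61.18°.
The larger angle is 61.18°.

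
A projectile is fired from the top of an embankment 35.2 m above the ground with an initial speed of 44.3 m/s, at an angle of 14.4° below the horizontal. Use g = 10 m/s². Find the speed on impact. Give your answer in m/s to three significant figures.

Components: vₓ = 44.30 cos 14.4° = 42.91 m/s, v_y0 = −11.02 m/s (downward).
With up positive and y = 0 at the ground: y(t) = 35.2 + (−11.02) t − 5.000 t². Setting y = 0 and taking the positive root: t = [−11.02 + √(11.02² + 2·10.0·35.2)] / 10.0 = (−11.02 + 28.73) / 10.0 = 1.771 s.
Vertical velocity at impact: v_y = v_y0 − g t = −11.02 − 10.0 × 1.771 = −28.73 m/s.
Speed: |v| = √(vₓ² + v_y²) = √(42.91² + 28.73²) = 51.64 m/s.

51.6 m/s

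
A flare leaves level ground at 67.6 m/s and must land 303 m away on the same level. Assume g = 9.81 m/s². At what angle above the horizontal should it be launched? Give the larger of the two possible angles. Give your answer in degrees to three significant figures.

From R = (v₀²/g) sin 2θ: sin 2θ = 9.81 × 303 / 4569.8 = 0.6505.
2θ = 40.58° or 180° − 40.58° = 139.4°, so θ = 20.29° or 69.71°.
The larger angle is 69.71°.

69.7°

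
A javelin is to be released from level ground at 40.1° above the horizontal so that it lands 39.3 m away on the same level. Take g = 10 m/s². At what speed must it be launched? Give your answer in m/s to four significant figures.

From R = (v₀² / g) sin 2θ: v₀ = √(gR / sin 2θ).
v₀ = √(10.0 × 39.3 / sin 80.20°) = √(393.0 / 0.9854) = √398.82 = 19.97 m/s.

19.97 m/s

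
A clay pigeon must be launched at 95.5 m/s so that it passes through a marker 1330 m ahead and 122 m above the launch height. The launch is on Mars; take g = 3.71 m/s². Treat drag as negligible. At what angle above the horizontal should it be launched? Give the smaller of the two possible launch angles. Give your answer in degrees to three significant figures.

22.1°

Trajectory: y = x tanθ − g x² (1 + tan²θ)/(2v₀²). With x = 1330, y = 122, v₀ = 95.5, g = 3.71:
359.8 tan²θ − 1330 tanθ + (481.8) = 0.
tanθ = [1330 ± √(1330² − 4 × 359.8 × (481.8))] / (2 × 359.8) = (1330 ± 1037) / 719.6, giving tanθ = 0.4071 or 3.290.
θ = 22.15° or 73.09°; the smaller is 22.15°.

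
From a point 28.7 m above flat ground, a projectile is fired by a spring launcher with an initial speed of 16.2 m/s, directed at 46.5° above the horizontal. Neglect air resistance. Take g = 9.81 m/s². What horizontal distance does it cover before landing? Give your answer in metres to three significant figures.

43.5 m

Resolve: vₓ = 16.20 cos 46.5° = 11.15 m/s and v_y0 = 16.20 sin 46.5° = 11.75 m/s.
With up positive and y = 0 at the ground: y(t) = 28.7 + (11.75) t − 4.905 t². Setting y = 0 and taking the positive root: t = [11.75 + √(11.75² + 2·9.81·28.7)] / 9.81 = (11.75 + 26.48) / 9.81 = 3.897 s.
Horizontal distance: R = vₓ t = 11.15 × 3.897 = 43.46 m.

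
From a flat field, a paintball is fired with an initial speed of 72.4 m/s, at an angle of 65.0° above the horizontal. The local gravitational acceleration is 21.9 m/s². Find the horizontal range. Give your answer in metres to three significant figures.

vₓ = 72.40 cos 65.0° = 30.60 m/s; v_y0 = 72.40 sin 65.0° = 65.62 m/s.
Flight time T = 2 v_y0 / g = 5.992 s.
Horizontal distance R = vₓ T = 30.60 × 5.992 = 183.4 m.

183 m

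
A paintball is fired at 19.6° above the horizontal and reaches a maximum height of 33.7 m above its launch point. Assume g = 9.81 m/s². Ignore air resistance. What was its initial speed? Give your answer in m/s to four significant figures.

76.65 m/s

At the peak v_y = 0, so v_y0 = √(2gH) = √(2 × 9.81 × 33.7) = 25.71 m/s.
v_y0 = v₀ sin θ ⇒ v₀ = 25.71 / sin 19.6° = 76.65 m/s.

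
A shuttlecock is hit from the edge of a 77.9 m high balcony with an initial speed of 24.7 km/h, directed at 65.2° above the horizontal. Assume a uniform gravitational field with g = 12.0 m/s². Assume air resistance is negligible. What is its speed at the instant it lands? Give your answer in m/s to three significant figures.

Convert: 24.7 km/h = 24.7/3.6 = 6.861 m/s.
Resolve: vₓ = 6.861 cos 65.2° = 2.878 m/s and v_y0 = 6.861 sin 65.2° = 6.228 m/s.
With up positive and y = 0 at the ground: y(t) = 77.9 + (6.228) t − 6.000 t². Setting y = 0 and taking the positive root: t = [6.228 + √(6.228² + 2·12.0·77.9)] / 12.0 = (6.228 + 43.69) / 12.0 = 4.159 s.
Vertical velocity at impact: v_y = v_y0 − g t = 6.228 − 12.0 × 4.159 = −43.69 m/s.
Speed: |v| = √(vₓ² + v_y²) = √(2.878² + 43.69²) = 43.78 m/s.

43.8 m/s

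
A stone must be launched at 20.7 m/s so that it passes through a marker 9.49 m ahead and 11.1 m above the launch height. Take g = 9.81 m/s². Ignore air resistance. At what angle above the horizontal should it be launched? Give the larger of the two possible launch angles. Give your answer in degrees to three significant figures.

Trajectory: y = x tanθ − g x² (1 + tan²θ)/(2v₀²). With x = 9.49, y = 11.1, v₀ = 20.7, g = 9.81:
1.031 tan²θ − 9.49 tanθ + (12.13) = 0.
tanθ = [9.49 ± √(9.49² − 4 × 1.031 × (12.13))] / (2 × 1.031) = (9.49 ± 6.327) / 2.062, giving tanθ = 1.534 or 7.671.
θ = 56.90° or 82.57°; the larger is 82.57°.

82.6°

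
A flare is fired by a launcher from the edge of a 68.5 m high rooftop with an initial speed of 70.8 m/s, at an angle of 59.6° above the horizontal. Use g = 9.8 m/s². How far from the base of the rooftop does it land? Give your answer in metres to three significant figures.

Horizontal component vₓ = 70.80 cos 59.6° = 35.83 m/s; vertical v_y0 = 70.80 sin 59.6° = 61.07 m/s.
With up positive and y = 0 at the ground: y(t) = 68.5 + (61.07) t − 4.900 t². Setting y = 0 and taking the positive root: t = [61.07 + √(61.07² + 2·9.80·68.5)] / 9.80 = (61.07 + 71.22) / 9.80 = 13.50 s.
Horizontal distance: R = vₓ t = 35.83 × 13.50 = 483.6 m.

484 m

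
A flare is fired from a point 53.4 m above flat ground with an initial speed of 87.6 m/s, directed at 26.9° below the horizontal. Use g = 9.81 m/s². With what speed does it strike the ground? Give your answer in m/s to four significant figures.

Horizontal component vₓ = 87.60 cos 26.9° = 78.12 m/s; vertical v_y0 = −39.63 m/s (downward).
The projectile lands when y = 53.4 + (−39.63) t − ½·9.81·t² = 0. Positive root: t = (−39.63 + √(39.63² + 2·9.81·53.4)) / 9.81 = (−39.63 + 51.17) / 9.81 = 1.176 s.
Vertical velocity at impact: v_y = v_y0 − g t = −39.63 − 9.81 × 1.176 = −51.17 m/s.
Speed: |v| = √(vₓ² + v_y²) = √(78.12² + 51.17²) = 93.39 m/s.

93.39 m/s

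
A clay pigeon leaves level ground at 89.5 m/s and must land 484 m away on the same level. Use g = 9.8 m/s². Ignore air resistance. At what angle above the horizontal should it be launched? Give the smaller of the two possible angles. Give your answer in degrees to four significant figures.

18.15°

R = v₀² sin 2θ / g gives sin 2θ = gR/v₀² = 9.80·484/89.5² = 0.5921.
2θ = 36.31° or 180° − 36.31° = 143.7°, so θ = 18.15° or 71.85°.
The smaller angle is 18.15°.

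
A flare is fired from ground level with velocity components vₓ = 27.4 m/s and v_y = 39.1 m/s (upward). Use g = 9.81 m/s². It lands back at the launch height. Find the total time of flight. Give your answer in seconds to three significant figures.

It returns to y = 0 when t = 2 v_y0 / g = 2(39.10)/9.81 = 7.971 s.

7.97 s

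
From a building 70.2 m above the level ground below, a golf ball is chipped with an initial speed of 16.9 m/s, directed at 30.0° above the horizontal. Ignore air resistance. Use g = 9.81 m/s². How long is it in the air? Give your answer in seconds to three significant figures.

4.74 s

vₓ = 16.90 cos 30.0° = 14.64 m/s; v_y0 = 16.90 sin 30.0° = 8.450 m/s.
Vertical motion (up positive, ground at y = 0): 4.905 t² − (8.450) t − 70.2 = 0, so t = (8.450 + √(8.450² + 2·9.81·70.2)) / 9.81 = (8.450 + 38.06) / 9.81 = 4.741 s.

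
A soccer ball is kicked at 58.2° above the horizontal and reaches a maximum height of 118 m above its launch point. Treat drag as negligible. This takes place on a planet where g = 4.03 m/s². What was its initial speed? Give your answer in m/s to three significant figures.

36.3 m/s

At the peak v_y = 0, so v_y0 = √(2gH) = √(2 × 4.03 × 118) = 30.84 m/s.
v_y0 = v₀ sin θ ⇒ v₀ = 30.84 / sin 58.2° = 36.29 m/s.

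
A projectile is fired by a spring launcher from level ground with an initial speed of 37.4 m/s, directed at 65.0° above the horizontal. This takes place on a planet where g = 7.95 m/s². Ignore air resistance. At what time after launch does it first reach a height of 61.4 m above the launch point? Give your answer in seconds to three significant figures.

Resolve: vₓ = 37.40 cos 65.0° = 15.81 m/s and v_y0 = 37.40 sin 65.0° = 33.90 m/s.
Height y(t) = 33.90 t − 3.975 t² = 61.4 gives 3.975 t² − 33.90 t + 61.4 = 0.
Quadratic formula: t = (33.90 ± √172.67) / 7.95 = (33.90 ± 13.14) / 7.95 → t = 2.611 s or 5.917 s.
The first (ascending) time is 2.611 s.

2.61 s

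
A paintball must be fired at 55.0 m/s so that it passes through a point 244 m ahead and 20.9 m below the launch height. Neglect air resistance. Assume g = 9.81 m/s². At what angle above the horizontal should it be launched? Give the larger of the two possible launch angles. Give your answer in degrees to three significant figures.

65.2°

Trajectory: y = x tanθ − g x² (1 + tan²θ)/(2v₀²). With x = 244, y = −20.9, v₀ = 55.0, g = 9.81:
96.54 tan²θ − 244 tanθ + (75.64) = 0.
tanθ = [244 ± √(244² − 4 × 96.54 × (75.64))] / (2 × 96.54) = (244 ± 174.2) / 193.1, giving tanθ = 0.3618 or 2.166.
θ = 19.89° or 65.22°; the larger is 65.22°.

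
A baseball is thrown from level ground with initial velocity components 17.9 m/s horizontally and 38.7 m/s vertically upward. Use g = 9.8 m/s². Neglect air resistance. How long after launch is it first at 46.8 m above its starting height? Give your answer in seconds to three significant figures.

1.49 s

Require v_y0 t − ½ g t² = 46.8, i.e. 4.900 t² − 38.70 t + 46.8 = 0.
t = [38.70 ± √(38.70² − 2·9.80·46.8)] / 9.80 = (38.70 ± 24.09) / 9.80, so t = 1.491 s or t = 6.407 s.
The first (ascending) time is 1.491 s.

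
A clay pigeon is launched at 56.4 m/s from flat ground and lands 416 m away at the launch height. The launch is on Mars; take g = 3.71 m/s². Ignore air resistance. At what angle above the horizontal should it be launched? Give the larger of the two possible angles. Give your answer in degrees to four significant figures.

R = v₀² sin 2θ / g gives sin 2θ = gR/v₀² = 3.71·416/56.4² = 0.4852.
2θ = 29.02° or 180° − 29.02° = 151.0°, so θ = 14.51° or 75.49°.
The larger angle is 75.49°.

75.49°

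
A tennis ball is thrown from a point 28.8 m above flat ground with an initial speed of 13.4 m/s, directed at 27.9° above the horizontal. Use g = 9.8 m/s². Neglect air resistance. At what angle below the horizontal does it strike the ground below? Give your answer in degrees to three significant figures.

64.3°

Components: vₓ = 13.40 cos 27.9° = 11.84 m/s, v_y0 = 13.40 sin 27.9° = 6.270 m/s.
With up positive and y = 0 at the ground: y(t) = 28.8 + (6.270) t − 4.900 t². Setting y = 0 and taking the positive root: t = [6.270 + √(6.270² + 2·9.80·28.8)] / 9.80 = (6.270 + 24.57) / 9.80 = 3.147 s.
At impact: v_y = v_y0 − g t = −24.57 m/s; vₓ = 11.84 m/s.
Angle below horizontal: arctan(|v_y|/vₓ) = arctan(24.57/11.84) = 64.27°.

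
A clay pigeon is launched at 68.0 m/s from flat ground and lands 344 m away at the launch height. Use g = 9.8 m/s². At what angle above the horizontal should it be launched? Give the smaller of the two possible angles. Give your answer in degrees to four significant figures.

R = v₀² sin 2θ / g gives sin 2θ = gR/v₀² = 9.80·344/68.0² = 0.7291.
2θ = 46.81° or 180° − 46.81° = 133.2°, so θ = 23.40° or 66.60°.
The smaller angle is 23.40°.

23.40°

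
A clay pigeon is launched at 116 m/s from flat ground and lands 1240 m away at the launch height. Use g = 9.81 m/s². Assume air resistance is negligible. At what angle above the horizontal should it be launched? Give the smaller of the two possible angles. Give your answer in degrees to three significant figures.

R = v₀² sin 2θ / g gives sin 2θ = gR/v₀² = 9.81·1240/116² = 0.9040.
2θ = 64.69° or 180° − 64.69° = 115.3°, so θ = 32.35° or 57.65°.
The smaller angle is 32.35°.

32.3°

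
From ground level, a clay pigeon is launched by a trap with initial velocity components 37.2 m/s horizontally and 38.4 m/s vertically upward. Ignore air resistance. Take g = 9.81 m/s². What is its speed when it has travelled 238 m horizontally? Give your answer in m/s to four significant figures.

Time to reach x = 238 m: t = x/vₓ = 238/37.20 = 6.398 s.
Vertical velocity there: v_y = v_y0 − g t = 38.40 − 9.81 × 6.398 = −24.36 m/s.
Speed: √(vₓ² + v_y²) = √(37.20² + 24.36²) = 44.47 m/s.

44.47 m/s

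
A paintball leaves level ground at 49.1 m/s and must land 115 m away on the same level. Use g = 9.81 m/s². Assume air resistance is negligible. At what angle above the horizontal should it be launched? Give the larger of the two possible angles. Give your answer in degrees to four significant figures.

76.05°

Level-ground range R = v₀² sin(2θ)/g ⇒ sin(2θ) = gR/v₀² = 9.81 × 115 / 49.1² = 0.4680.
2θ = 27.90° or 180° − 27.90° = 152.1°, so θ = 13.95° or 76.05°.
The larger angle is 76.05°.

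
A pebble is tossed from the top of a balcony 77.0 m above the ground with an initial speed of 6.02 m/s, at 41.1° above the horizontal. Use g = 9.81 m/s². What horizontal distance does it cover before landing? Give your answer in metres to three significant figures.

19.9 m

vₓ = 6.020 cos 41.1° = 4.536 m/s; v_y0 = 6.020 sin 41.1° = 3.957 m/s.
Vertical motion (up positive, ground at y = 0): 4.905 t² − (3.957) t − 77.0 = 0, so t = (3.957 + √(3.957² + 2·9.81·77.0)) / 9.81 = (3.957 + 39.07) / 9.81 = 4.386 s.
Horizontal distance: R = vₓ t = 4.536 × 4.386 = 19.90 m.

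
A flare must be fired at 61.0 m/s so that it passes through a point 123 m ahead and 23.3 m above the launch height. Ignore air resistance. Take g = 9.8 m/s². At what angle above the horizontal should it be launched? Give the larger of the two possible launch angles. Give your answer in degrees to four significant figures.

80.22°

Trajectory: y = x tanθ − g x² (1 + tan²θ)/(2v₀²). With x = 123, y = 23.3, v₀ = 61.0, g = 9.80:
19.92 tan²θ − 123 tanθ + (43.22) = 0.
tanθ = [123 ± √(123² − 4 × 19.92 × (43.22))] / (2 × 19.92) = (123 ± 108.1) / 39.85, giving tanθ = 0.3741 or 5.800.
θ = 20.51° or 80.22°; the larger is 80.22°.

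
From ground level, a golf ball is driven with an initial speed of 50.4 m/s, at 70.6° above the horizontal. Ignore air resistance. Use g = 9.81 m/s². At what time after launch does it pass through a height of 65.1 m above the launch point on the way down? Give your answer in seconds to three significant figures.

8.04 s

vₓ = 50.40 cos 70.6° = 16.74 m/s; v_y0 = 50.40 sin 70.6° = 47.54 m/s.
Require v_y0 t − ½ g t² = 65.1, i.e. 4.905 t² − 47.54 t + 65.1 = 0.
Quadratic formula: t = (47.54 ± √982.64) / 9.81 = (47.54 ± 31.35) / 9.81 → t = 1.650 s or 8.041 s.
The descending-branch root is 8.041 s.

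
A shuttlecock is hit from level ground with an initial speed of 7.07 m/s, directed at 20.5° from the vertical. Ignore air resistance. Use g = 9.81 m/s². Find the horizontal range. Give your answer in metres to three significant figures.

3.34 m

Resolve: vₓ = 7.070 sin 20.5° = 2.476 m/s and v_y0 = 7.070 cos 20.5° = 6.622 m/s.
Flight time T = 2 v_y0 / g = 1.350 s.
Range: R = vₓ T = 2.476 × 1.350 = 3.343 m.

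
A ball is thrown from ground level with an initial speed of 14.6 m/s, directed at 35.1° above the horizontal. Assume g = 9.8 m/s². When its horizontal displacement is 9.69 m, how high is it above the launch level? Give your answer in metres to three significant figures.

Resolve: vₓ = 14.60 cos 35.1° = 11.94 m/s and v_y0 = 14.60 sin 35.1° = 8.395 m/s.
x = vₓ t ⇒ t = 9.69/11.94 = 0.8112 s.
Height: y = v_y0 t − ½ g t² = 8.395 × 0.8112 − 4.900 × 0.8112² = 6.810 − 3.225 = 3.586 m.

3.59 m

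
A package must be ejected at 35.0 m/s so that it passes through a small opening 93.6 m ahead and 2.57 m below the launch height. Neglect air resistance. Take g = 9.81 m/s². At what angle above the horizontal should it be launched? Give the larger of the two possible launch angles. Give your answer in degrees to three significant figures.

66.1°

Trajectory: y = x tanθ − g x² (1 + tan²θ)/(2v₀²). With x = 93.6, y = −2.57, v₀ = 35.0, g = 9.81:
35.08 tan²θ − 93.6 tanθ + (32.51) = 0.
tanθ = [93.6 ± √(93.6² − 4 × 35.08 × (32.51))] / (2 × 35.08) = (93.6 ± 64.80) / 70.16, giving tanθ = 0.4105 or 2.258.
θ = 22.32° or 66.11°; the larger is 66.11°.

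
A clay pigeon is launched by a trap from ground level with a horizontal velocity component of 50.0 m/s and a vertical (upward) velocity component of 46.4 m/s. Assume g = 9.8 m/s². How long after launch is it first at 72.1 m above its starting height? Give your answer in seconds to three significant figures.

Height y(t) = 46.40 t − 4.900 t² = 72.1 gives 4.900 t² − 46.40 t + 72.1 = 0.
t = [46.40 ± √(46.40² − 2·9.80·72.1)] / 9.80 = (46.40 ± 27.20) / 9.80, so t = 1.959 s or t = 7.510 s.
The first (ascending) time is 1.959 s.

1.96 s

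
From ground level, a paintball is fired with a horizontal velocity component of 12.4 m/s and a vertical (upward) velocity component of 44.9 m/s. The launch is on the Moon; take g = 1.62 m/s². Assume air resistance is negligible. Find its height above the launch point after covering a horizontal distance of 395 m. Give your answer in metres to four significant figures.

608.4 m

Time to reach x = 395 m: t = x/vₓ = 395/12.40 = 31.85 s.
Height: y = v_y0 t − ½ g t² = 44.90 × 31.85 − 0.8100 × 31.85² = 1430 − 821.9 = 608.4 m.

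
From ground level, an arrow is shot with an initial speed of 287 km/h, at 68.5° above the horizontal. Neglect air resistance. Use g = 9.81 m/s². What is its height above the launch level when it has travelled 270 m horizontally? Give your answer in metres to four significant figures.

Convert: 287 km/h = 287/3.6 = 79.72 m/s.
Resolve: vₓ = 79.72 cos 68.5° = 29.22 m/s and v_y0 = 79.72 sin 68.5° = 74.17 m/s.
x = vₓ t ⇒ t = 270/29.22 = 9.241 s.
Height: y = v_y0 t − ½ g t² = 74.17 × 9.241 − 4.905 × 9.241² = 685.4 − 418.8 = 266.6 m.

266.6 m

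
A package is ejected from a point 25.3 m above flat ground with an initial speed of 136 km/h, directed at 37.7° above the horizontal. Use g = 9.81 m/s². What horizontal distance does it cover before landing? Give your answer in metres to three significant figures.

Convert: 136 km/h = 136/3.6 = 37.78 m/s.
Horizontal component vₓ = 37.78 cos 37.7° = 29.89 m/s; vertical v_y0 = 37.78 sin 37.7° = 23.10 m/s.
The projectile lands when y = 25.3 + (23.10) t − ½·9.81·t² = 0. Positive root: t = (23.10 + √(23.10² + 2·9.81·25.3)) / 9.81 = (23.10 + 32.10) / 9.81 = 5.627 s.
Horizontal distance: R = vₓ t = 29.89 × 5.627 = 168.2 m.

168 m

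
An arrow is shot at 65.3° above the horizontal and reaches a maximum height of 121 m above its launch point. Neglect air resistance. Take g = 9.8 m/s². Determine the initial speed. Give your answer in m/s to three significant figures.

53.6 m/s

At the peak v_y = 0, so v_y0 = √(2gH) = √(2 × 9.80 × 121) = 48.70 m/s.
v_y0 = v₀ sin θ ⇒ v₀ = 48.70 / sin 65.3° = 53.60 m/s.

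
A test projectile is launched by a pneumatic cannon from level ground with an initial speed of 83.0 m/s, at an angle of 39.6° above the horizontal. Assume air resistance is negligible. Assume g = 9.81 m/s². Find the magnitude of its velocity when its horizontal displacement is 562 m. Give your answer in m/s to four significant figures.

Horizontal component vₓ = 83.00 cos 39.6° = 63.95 m/s; vertical v_y0 = 83.00 sin 39.6° = 52.91 m/s.
At x = 562 m, t = x/vₓ = 562/63.95 = 8.788 s.
Vertical velocity there: v_y = v_y0 − g t = 52.91 − 9.81 × 8.788 = −33.30 m/s.
Speed: √(vₓ² + v_y²) = √(63.95² + 33.30²) = 72.10 m/s.

72.10 m/s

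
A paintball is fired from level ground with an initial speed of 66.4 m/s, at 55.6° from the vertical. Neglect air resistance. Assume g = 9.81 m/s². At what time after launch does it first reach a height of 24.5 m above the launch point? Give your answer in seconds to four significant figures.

Horizontal component vₓ = 66.40 sin 55.6° = 54.79 m/s; vertical v_y0 = 66.40 cos 55.6° = 37.51 m/s.
Require v_y0 t − ½ g t² = 24.5, i.e. 4.905 t² − 37.51 t + 24.5 = 0.
Quadratic formula: t = (37.51 ± √926.60) / 9.81 = (37.51 ± 30.44) / 9.81 → t = 0.7211 s or 6.927 s.
The first (ascending) time is 0.7211 s.

0.7211 s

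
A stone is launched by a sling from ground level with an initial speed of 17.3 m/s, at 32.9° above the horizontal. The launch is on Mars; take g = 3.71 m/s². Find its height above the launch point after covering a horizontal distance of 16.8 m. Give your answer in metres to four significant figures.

8.387 m

Resolve: vₓ = 17.30 cos 32.9° = 14.53 m/s and v_y0 = 17.30 sin 32.9° = 9.397 m/s.
At x = 16.8 m, t = x/vₓ = 16.8/14.53 = 1.157 s.
Height: y = v_y0 t − ½ g t² = 9.397 × 1.157 − 1.855 × 1.157² = 10.87 − 2.481 = 8.387 m.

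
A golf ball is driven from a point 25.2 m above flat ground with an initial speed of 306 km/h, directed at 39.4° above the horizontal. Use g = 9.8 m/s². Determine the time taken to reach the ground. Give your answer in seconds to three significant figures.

Convert: 306 km/h = 306/3.6 = 85.00 m/s.
vₓ = 85.00 cos 39.4° = 65.68 m/s; v_y0 = 85.00 sin 39.4° = 53.95 m/s.
With up positive and y = 0 at the ground: y(t) = 25.2 + (53.95) t − 4.900 t². Setting y = 0 and taking the positive root: t = [53.95 + √(53.95² + 2·9.80·25.2)] / 9.80 = (53.95 + 58.35) / 9.80 = 11.46 s.

11.5 s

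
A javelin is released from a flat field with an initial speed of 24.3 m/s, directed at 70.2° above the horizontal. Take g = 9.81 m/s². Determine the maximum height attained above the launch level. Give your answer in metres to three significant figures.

Resolve: vₓ = 24.30 cos 70.2° = 8.231 m/s and v_y0 = 24.30 sin 70.2° = 22.86 m/s.
At the apex v_y = 0, so H = v_y0²/(2g) = 22.86²/19.62 = 26.64 m.

26.6 m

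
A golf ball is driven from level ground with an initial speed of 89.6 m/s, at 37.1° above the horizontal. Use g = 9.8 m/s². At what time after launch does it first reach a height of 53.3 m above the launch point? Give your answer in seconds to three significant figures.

1.09 s

Components: vₓ = 89.60 cos 37.1° = 71.46 m/s, v_y0 = 89.60 sin 37.1° = 54.05 m/s.
Set y = v_y0 t − ½ g t² = 53.3: 4.900 t² − 54.05 t + 53.3 = 0.
t = [54.05 ± √(54.05² − 2·9.80·53.3)] / 9.80 = (54.05 ± 43.32) / 9.80, so t = 1.095 s or t = 9.935 s.
The first (ascending) time is 1.095 s.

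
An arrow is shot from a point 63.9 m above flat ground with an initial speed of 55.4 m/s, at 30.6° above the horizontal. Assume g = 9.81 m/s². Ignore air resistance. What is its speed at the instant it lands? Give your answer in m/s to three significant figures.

65.7 m/s

Horizontal component vₓ = 55.40 cos 30.6° = 47.69 m/s; vertical v_y0 = 55.40 sin 30.6° = 28.20 m/s.
With up positive and y = 0 at the ground: y(t) = 63.9 + (28.20) t − 4.905 t². Setting y = 0 and taking the positive root: t = [28.20 + √(28.20² + 2·9.81·63.9)] / 9.81 = (28.20 + 45.27) / 9.81 = 7.489 s.
Vertical velocity at impact: v_y = v_y0 − g t = 28.20 − 9.81 × 7.489 = −45.27 m/s.
Speed: |v| = √(vₓ² + v_y²) = √(47.69² + 45.27²) = 65.75 m/s.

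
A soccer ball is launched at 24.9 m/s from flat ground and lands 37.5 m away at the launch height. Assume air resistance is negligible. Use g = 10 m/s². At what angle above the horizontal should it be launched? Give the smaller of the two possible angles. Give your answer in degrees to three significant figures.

18.6°

From R = (v₀²/g) sin 2θ: sin 2θ = 10.0 × 37.5 / 620.01 = 0.6048.
2θ = 37.22° or 180° − 37.22° = 142.8°, so θ = 18.61° or 71.39°.
The smaller angle is 18.61°.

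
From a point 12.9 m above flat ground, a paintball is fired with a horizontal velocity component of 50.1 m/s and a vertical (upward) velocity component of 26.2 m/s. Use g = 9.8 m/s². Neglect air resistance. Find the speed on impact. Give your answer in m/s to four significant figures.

With up positive and y = 0 at the ground: y(t) = 12.9 + (26.20) t − 4.900 t². Setting y = 0 and taking the positive root: t = [26.20 + √(26.20² + 2·9.80·12.9)] / 9.80 = (26.20 + 30.65) / 9.80 = 5.801 s.
Vertical velocity at impact: v_y = v_y0 − g t = 26.20 − 9.80 × 5.801 = −30.65 m/s.
Speed: |v| = √(vₓ² + v_y²) = √(50.10² + 30.65²) = 58.73 m/s.

58.73 m/s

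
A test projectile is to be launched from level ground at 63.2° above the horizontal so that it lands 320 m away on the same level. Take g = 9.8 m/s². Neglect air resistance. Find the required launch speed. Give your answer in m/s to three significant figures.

62.4 m/s

Level-ground range: R = v₀² sin(2θ)/g, so v₀ = √(gR / sin 2θ).
v₀ = √(9.80 × 320 / sin 126.4°) = √(3136 / 0.8049) = √3896.2 = 62.42 m/s.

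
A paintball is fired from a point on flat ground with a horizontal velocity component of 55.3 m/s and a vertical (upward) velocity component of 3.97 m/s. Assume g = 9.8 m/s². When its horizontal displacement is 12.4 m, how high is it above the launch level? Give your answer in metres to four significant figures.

x = vₓ t ⇒ t = 12.4/55.30 = 0.2242 s.
Height: y = v_y0 t − ½ g t² = 3.970 × 0.2242 − 4.900 × 0.2242² = 0.8902 − 0.2464 = 0.6438 m.

0.6438 m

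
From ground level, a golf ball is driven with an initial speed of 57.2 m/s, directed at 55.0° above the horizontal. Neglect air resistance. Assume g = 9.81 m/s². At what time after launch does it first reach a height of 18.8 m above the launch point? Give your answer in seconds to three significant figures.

0.420 s

Resolve: vₓ = 57.20 cos 55.0° = 32.81 m/s and v_y0 = 57.20 sin 55.0° = 46.86 m/s.
Require v_y0 t − ½ g t² = 18.8, i.e. 4.905 t² − 46.86 t + 18.8 = 0.
Quadratic formula: t = (46.86 ± √1826.6) / 9.81 = (46.86 ± 42.74) / 9.81 → t = 0.4197 s or 9.133 s.
The first (ascending) time is 0.4197 s.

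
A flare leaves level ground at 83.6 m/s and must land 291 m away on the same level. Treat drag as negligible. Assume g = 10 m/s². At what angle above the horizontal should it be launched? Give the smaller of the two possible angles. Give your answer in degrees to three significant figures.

12.3°

From R = (v₀²/g) sin 2θ: sin 2θ = 10.0 × 291 / 6989.0 = 0.4164.
2θ = 24.61° or 180° − 24.61° = 155.4°, so θ = 12.30° or 77.70°.
The smaller angle is 12.30°.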